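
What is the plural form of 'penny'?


Apply rule: Change -y to -ies (consonant + y). 'penny' becomes 'pennies'.

pennies


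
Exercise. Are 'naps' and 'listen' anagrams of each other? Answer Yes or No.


Sorted letters of 'naps': 'anps'
Sorted letters of 'listen': 'eilnst'
They do not match.

No


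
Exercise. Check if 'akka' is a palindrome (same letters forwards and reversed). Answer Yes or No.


Forward: 'akka'
Reversed: 'akka'
They are identical.

Yes


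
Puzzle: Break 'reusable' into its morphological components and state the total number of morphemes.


Step 1: Identify prefix: 're' (meaning: again)
Step 2: Identify root: 'use'
Step 3: Identify suffix(es): 'able'
Decomposition: re- (prefix: again) + use (root) + -able (suffix: capable of)
Total morphemes: 3

3 morphemes (re- (prefix: again) + use (root) + -able (suffix: capable of))


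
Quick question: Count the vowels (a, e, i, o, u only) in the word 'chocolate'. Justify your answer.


Vowels in 'chocolate': o, o, a, e = 4 vowels.

4


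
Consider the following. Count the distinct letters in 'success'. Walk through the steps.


Unique letters in 'success': {c, e, s, u} = 4 distinct letters.

4


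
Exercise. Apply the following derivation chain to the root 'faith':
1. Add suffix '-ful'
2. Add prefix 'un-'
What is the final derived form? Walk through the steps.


Step 1: Add suffix '-ful' to 'faith' = 'faithful'
Step 2: Add prefix 'un-' to 'faithful' = 'unfaithful'

unfaithful


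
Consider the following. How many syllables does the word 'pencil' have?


Break 'pencil' into syllables: pen-cil -> pen | cil = 2 syllables

2 syllables


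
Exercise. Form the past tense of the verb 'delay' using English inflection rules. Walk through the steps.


Apply rule: Add -ed. 'delay' becomes 'delayed'.

delayed


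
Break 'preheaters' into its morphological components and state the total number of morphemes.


Step 1: Identify prefix: 'pre' (meaning: before)
Step 2: Identify root: 'heat'
Step 3: Identify suffix(es): 'er, s'
Decomposition: pre- (prefix: before) + heat (root) + -er (suffix: one who) + -s (plural)
Total morphemes: 4

4 morphemes (pre- (prefix: before) + heat (root) + -er (suffix: one who) + -s (plural))


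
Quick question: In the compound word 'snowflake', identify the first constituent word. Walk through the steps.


Split 'snowflake' into 'snow' + 'flake'. The first part is 'snow'.

snow


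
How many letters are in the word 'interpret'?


Spell out 'interpret' and number each letter: i(1), n(2), t(3), e(4), r(5), p(6), r(7), e(8), t(9). Total: 9 letters.

9


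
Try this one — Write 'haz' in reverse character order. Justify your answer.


Reverse 'haz' character by character: 'zah'.

zah


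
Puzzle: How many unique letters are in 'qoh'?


Unique letters in 'qoh': {h, o, q} = 3 distinct letters.

3


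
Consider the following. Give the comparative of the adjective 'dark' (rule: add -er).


Apply comparative formation (add -er): 'dark' -> 'darker'.

darker


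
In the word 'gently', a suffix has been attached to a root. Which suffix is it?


The word 'gently' = 'gentle' (root) + '-ly' (suffix). The suffix is '-ly'.

ly


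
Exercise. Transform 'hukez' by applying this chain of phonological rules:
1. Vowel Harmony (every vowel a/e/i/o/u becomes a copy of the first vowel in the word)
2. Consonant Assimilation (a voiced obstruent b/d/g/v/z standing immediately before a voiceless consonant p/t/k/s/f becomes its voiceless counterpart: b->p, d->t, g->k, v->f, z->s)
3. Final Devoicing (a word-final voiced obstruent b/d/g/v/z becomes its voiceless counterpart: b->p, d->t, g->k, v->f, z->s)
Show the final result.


Starting form: 'hukez'
Rule 1: Vowel Harmony: all vowels become 'u' (matching first vowel). 'hukez' -> 'hukuz'
Rule 2: Consonant Assimilation: no voiced obstruent (b/d/g/v/z) stands immediately before a voiceless consonant (p/t/k/s/f). No change.
Rule 3: Final Devoicing: word-final voiced obstruent 'z' becomes voiceless 's'. 'hukuz' -> 'hukus'
Final form: 'hukus'

hukus


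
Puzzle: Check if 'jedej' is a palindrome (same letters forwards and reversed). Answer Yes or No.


Forward: 'jedej'
Reversed: 'jedej'
They are identical.

Yes


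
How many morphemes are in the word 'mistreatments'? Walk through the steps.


Decomposition: mis- (prefix) + treat (root) + -ment (suffix) + -s (plural) = 4 morpheme(s)

4 morphemes


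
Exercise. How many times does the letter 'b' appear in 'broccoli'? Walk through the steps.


Letter 'b' in 'broccoli': found at position(s) 1 = 1 occurrence(s).

1


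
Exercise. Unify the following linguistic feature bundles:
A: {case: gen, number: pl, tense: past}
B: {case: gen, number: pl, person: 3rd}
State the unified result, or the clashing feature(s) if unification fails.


Compare features:
case: A=gen vs B=gen -> unified: gen
number: A=pl vs B=pl -> unified: pl
person: A=_ vs B=3rd -> unified: 3rd
tense: A=past vs B=_ -> unified: past
No clashes found.

Unified: {case: gen, number: pl, person: 3rd, tense: past}


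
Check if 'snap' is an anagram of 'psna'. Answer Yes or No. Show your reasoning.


Sorted letters of 'snap': 'anps'
Sorted letters of 'psna': 'anps'
They match.

Yes


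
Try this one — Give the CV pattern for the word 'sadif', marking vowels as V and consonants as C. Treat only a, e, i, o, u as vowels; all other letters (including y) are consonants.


Letter mapping: s = C, a = V, d = C, i = V, f = C.

CVCVC


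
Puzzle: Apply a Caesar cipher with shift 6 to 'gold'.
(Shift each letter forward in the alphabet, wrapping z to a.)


Shift each letter by 6: g -> m, o -> u, l -> r, d -> j. Result: 'murj'.

murj


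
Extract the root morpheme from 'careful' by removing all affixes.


Remove suffix '-ful' from 'careful' to get root 'care'.

care


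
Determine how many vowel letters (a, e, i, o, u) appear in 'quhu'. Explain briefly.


Vowels in 'quhu': u, u = 2 vowels.

2


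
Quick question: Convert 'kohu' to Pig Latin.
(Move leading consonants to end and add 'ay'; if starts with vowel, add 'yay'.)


'kohu': move consonant cluster 'k' to end and add 'ay': 'ohukay'.

ohukay


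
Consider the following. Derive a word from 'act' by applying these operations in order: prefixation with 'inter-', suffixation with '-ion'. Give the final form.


Step 1: Add prefix 'inter-' to 'act' = 'interact'
Step 2: Add suffix '-ion' to 'interact' = 'interaction'

interaction


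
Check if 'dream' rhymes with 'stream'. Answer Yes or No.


Rime (stressed vowel + following sounds) of 'dream': -eam = /iːm/
Rime of 'stream': -eam = /iːm/
/iːm/ and /iːm/ are the same ending sound, so the words rhyme.

Yes


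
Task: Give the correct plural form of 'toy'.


Apply rule: Add -s. 'toy' becomes 'toys'.

toys


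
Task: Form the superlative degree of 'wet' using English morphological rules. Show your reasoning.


Apply superlative formation (double final consonant, add -est): 'wet' -> 'wettest'.

wettest


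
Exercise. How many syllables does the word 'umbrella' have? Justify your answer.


Break 'umbrella' into syllables: um-brel-la -> um | brel | la = 3 syllables

3 syllables


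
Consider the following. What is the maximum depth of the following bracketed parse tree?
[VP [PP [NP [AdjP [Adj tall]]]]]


Count bracket nesting levels:
'[' at pos 0: depth = 1
'[' at pos 4: depth = 2
'[' at pos 8: depth = 3
'[' at pos 12: depth = 4
'[' at pos 18: depth = 5
Maximum depth reached: 5

5


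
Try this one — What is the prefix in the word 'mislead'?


The word 'mislead' = 'mis' (prefix) + 'lead' (root). The prefix is 'mis'.

mis


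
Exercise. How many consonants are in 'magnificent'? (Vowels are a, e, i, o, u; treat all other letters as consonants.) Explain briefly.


Consonants in 'magnificent': m, g, n, f, c, n, t = 7 consonants.

7


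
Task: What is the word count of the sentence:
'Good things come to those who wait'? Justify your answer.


Split into words: Good | things | come | to | those | who | wait = 7 words.

7


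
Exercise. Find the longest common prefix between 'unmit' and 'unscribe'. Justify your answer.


Compare from the start: 2 characters match: 'un'. Mismatch at position 3: 'm' vs 's'.

un


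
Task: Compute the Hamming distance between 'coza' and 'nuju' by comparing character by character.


Alignment:
Position 1: 'c' vs 'n' = DIFFER
Position 2: 'o' vs 'u' = DIFFER
Position 3: 'z' vs 'j' = DIFFER
Position 4: 'a' vs 'u' = DIFFER
Total differences: 4

4


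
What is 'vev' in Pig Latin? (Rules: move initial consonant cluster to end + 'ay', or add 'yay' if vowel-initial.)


'vev': move consonant cluster 'v' to end and add 'ay': 'evvay'.

evvay


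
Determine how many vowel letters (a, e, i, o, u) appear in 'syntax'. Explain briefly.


Vowels in 'syntax': a = 1 vowels.

1


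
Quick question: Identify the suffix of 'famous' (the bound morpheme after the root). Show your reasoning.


The word 'famous' = 'fame' (root) + '-ous' (suffix). The suffix is '-ous'.

ous


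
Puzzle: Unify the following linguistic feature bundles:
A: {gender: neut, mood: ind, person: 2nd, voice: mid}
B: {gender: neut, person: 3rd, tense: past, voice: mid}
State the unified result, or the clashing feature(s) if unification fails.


Compare features:
gender: A=neut vs B=neut -> unified: neut
mood: A=ind vs B=_ -> unified: ind
person: A=2nd vs B=3rd -> CLASH
tense: A=_ vs B=past -> unified: past
voice: A=mid vs B=mid -> unified: mid
Clash detected on feature 'person' (2nd vs 3rd); unification fails.

CLASH on 'person' (2nd vs 3rd)


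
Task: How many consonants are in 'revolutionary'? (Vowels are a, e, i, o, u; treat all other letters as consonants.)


Consonants in 'revolutionary': r, v, l, t, n, r, y = 7 consonants.

7


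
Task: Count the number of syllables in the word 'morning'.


Break 'morning' into syllables: morn-ing -> morn | ing = 2 syllables

2 syllables


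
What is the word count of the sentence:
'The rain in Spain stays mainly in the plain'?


Split into words: The | rain | in | Spain | stays | mainly | in | the | plain = 9 words.

9


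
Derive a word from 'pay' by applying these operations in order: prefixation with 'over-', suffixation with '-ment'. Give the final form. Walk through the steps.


Step 1: Add prefix 'over-' to 'pay' = 'overpay'
Step 2: Add suffix '-ment' to 'overpay' = 'overpayment'

overpayment


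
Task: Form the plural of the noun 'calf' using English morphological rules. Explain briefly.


Apply rule: Change -f to -ves. 'calf' becomes 'calves'.

calves


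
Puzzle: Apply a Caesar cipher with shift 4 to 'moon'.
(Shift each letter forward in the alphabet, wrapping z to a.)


Shift each letter by 4: m -> q, o -> s, o -> s, n -> r. Result: 'qssr'.

qssr


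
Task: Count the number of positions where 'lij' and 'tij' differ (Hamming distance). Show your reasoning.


Alignment:
Position 1: 'l' vs 't' = DIFFER
Position 2: 'i' vs 'i' = match
Position 3: 'j' vs 'j' = match
Total differences: 1

1


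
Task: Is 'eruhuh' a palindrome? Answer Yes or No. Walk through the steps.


Forward: 'eruhuh'
Reversed: 'huhure'
They differ.

No


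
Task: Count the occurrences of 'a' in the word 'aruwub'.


Letter 'a' in 'aruwub': found at position(s) 1 = 1 occurrence(s).

1


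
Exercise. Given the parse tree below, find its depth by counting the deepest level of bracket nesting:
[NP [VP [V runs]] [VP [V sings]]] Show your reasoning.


Count bracket nesting levels:
'[' at pos 0: depth = 1
'[' at pos 4: depth = 2
'[' at pos 8: depth = 3
'[' at pos 18: depth = 2
'[' at pos 22: depth = 3
Maximum depth reached: 3

3


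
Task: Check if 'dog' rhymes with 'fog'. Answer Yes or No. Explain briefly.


Rime (stressed vowel + following sounds) of 'dog': -og = /ɒg/
Rime of 'fog': -og = /ɒg/
/ɒg/ and /ɒg/ are the same ending sound, so the words rhyme.

Yes


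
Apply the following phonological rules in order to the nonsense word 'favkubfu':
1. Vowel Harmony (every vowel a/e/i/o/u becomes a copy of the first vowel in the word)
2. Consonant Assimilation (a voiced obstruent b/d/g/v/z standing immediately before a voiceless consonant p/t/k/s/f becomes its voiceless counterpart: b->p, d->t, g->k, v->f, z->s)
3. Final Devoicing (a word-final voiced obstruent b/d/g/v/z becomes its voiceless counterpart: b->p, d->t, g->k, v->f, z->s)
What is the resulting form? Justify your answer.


Starting form: 'favkubfu'
Rule 1: Vowel Harmony: all vowels become 'a' (matching first vowel). 'favkubfu' -> 'favkabfa'
Rule 2: Consonant Assimilation: voiced obstruent before voiceless consonant becomes voiceless ('vk' -> 'fk', 'bf' -> 'pf'). 'favkabfa' -> 'fafkapfa'
Rule 3: Final Devoicing: the word ends in the vowel 'a', not a consonant. No change.
Final form: 'fafkapfa'

fafkapfa


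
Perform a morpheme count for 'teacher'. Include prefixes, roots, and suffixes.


Decomposition: teach (root) + -er (suffix) = 2 morpheme(s)

2 morphemes


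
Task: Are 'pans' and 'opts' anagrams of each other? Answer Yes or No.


Sorted letters of 'pans': 'anps'
Sorted letters of 'opts': 'opst'
They do not match.

No


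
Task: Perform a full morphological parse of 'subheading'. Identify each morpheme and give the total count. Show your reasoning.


Step 1: Identify prefix: 'sub' (meaning: below)
Step 2: Identify root: 'head'
Step 3: Identify suffix(es): 'ing'
Decomposition: sub- (prefix: below) + head (root) + -ing (suffix: ongoing/result)
Total morphemes: 3

3 morphemes (sub- (prefix: below) + head (root) + -ing (suffix: ongoing/result))


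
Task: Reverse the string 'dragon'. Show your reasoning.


Reverse 'dragon' character by character: 'nogard'.

nogard


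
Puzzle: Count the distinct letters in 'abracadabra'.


Unique letters in 'abracadabra': {a, b, c, d, r} = 5 distinct letters.

5


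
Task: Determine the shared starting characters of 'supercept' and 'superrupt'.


Compare from the start: 5 characters match: 'super'. Mismatch at position 6: 'c' vs 'r'.

super


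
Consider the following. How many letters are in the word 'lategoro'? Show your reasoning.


Spell out 'lategoro' and number each letter: l(1), a(2), t(3), e(4), g(5), o(6), r(7), o(8). Total: 8 letters.

8


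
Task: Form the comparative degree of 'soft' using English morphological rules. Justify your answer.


Apply comparative formation (add -er): 'soft' -> 'softer'.

softer


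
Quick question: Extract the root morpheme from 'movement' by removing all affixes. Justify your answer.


Remove suffix '-ment' from 'movement' to get root 'move'.

move


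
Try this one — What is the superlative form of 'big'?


Apply superlative formation (double final consonant, add -est): 'big' -> 'biggest'.

biggest


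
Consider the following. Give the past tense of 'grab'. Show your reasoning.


Apply rule: Double final consonant and add -ed. 'grab' becomes 'grabbed'.

grabbed


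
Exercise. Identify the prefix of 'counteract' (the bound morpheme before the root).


The word 'counteract' = 'counter' (prefix) + 'act' (root). The prefix is 'counter'.

counter


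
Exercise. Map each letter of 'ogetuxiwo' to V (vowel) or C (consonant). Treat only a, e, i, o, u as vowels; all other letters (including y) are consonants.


Letter mapping: o = V, g = C, e = V, t = C, u = V, x = C, i = V, w = C, o = V.

VCVCVCVCV


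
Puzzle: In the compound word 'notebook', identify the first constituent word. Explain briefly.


Split 'notebook' into 'note' + 'book'. The first part is 'note'.

note


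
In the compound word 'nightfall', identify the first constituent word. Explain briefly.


Split 'nightfall' into 'night' + 'fall'. The first part is 'night'.

night


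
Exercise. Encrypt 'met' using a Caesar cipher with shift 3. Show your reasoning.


Shift each letter by 3: m -> p, e -> h, t -> w. Result: 'phw'.

phw


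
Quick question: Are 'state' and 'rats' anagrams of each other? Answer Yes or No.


Sorted letters of 'state': 'aestt'
Sorted letters of 'rats': 'arst'
They do not match.

No


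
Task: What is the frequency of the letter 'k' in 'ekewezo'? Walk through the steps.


Letter 'k' in 'ekewezo': found at position(s) 2 = 1 occurrence(s).

1


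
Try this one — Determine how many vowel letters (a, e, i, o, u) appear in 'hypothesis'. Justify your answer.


Vowels in 'hypothesis': o, e, i = 3 vowels.

3


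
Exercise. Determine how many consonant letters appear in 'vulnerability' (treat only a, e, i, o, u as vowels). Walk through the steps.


Consonants in 'vulnerability': v, l, n, r, b, l, t, y = 8 consonants.

8


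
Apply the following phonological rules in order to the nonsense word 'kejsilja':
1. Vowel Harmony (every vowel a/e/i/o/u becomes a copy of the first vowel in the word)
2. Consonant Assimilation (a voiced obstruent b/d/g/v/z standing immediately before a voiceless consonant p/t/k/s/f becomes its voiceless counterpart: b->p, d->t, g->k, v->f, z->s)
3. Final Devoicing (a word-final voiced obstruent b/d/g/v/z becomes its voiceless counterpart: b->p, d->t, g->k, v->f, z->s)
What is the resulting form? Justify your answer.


Starting form: 'kejsilja'
Rule 1: Vowel Harmony: all vowels become 'e' (matching first vowel). 'kejsilja' -> 'kejselje'
Rule 2: Consonant Assimilation: no voiced obstruent (b/d/g/v/z) stands immediately before a voiceless consonant (p/t/k/s/f). No change.
Rule 3: Final Devoicing: the word ends in the vowel 'e', not a consonant. No change.
Final form: 'kejselje'

kejselje


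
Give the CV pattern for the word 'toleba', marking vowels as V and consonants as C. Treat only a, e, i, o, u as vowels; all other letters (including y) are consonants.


Letter mapping: t = C, o = V, l = C, e = V, b = C, a = V.

CVCVCV


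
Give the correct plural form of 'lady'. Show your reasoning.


Apply rule: Change -y to -ies (consonant + y). 'lady' becomes 'ladies'.

ladies


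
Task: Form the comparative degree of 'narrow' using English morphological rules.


Apply comparative formation (add -er): 'narrow' -> 'narrower'.

narrower


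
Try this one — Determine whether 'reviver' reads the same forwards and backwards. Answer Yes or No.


Forward: 'reviver'
Reversed: 'reviver'
They are identical.

Yes


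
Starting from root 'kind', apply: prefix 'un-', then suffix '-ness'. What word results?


Step 1: Add prefix 'un-' to 'kind' = 'unkind'
Step 2: Add suffix '-ness' to 'unkind' = 'unkindness'

unkindness


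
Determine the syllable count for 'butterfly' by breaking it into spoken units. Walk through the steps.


Break 'butterfly' into syllables: but-ter-fly -> but | ter | fly = 3 syllables

3 syllables


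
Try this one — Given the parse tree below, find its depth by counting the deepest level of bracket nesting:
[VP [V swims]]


Count bracket nesting levels:
'[' at pos 0: depth = 1
'[' at pos 4: depth = 2
Maximum depth reached: 2

2


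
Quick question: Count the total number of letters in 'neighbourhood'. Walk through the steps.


Spell out 'neighbourhood' and number each letter: n(1), e(2), i(3), g(4), h(5), b(6), o(7), u(8), r(9), h(10), o(11), o(12), d(13). Total: 13 letters.

13


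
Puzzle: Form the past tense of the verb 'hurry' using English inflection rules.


Apply rule: Change -y to -ied. 'hurry' becomes 'hurried'.

hurried


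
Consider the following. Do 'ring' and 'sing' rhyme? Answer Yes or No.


Rime (stressed vowel + following sounds) of 'ring': -ing = /ɪŋ/
Rime of 'sing': -ing = /ɪŋ/
/ɪŋ/ and /ɪŋ/ are the same ending sound, so the words rhyme.

Yes


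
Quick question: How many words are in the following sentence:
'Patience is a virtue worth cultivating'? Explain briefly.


Split into words: Patience | is | a | virtue | worth | cultivating = 6 words.

6


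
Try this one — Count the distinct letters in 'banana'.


Unique letters in 'banana': {a, b, n} = 3 distinct letters.

3


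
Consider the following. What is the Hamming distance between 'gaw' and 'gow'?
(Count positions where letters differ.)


Alignment:
Position 1: 'g' vs 'g' = match
Position 2: 'a' vs 'o' = DIFFER
Position 3: 'w' vs 'w' = match
Total differences: 1

1


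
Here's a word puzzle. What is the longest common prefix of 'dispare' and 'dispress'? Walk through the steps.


Compare from the start: 4 characters match: 'disp'. Mismatch at position 5: 'a' vs 'r'.

disp


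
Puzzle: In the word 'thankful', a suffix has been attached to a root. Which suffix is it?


The word 'thankful' = 'thank' (root) + '-ful' (suffix). The suffix is '-ful'.

ful


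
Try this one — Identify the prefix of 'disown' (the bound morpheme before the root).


The word 'disown' = 'dis' (prefix) + 'own' (root). The prefix is 'dis'.

dis


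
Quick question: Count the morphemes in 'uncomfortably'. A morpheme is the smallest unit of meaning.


Decomposition: un- (prefix) + comfort (root) + -able (suffix) + -ly (suffix) = 4 morpheme(s)

4 morphemes


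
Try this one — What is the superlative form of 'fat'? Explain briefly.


Apply superlative formation (double final consonant, add -est): 'fat' -> 'fattest'.

fattest


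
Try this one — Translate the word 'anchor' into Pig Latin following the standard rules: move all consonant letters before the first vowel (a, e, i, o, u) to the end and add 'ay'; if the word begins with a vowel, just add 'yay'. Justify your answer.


'anchor' starts with a vowel, so add 'yay': 'anchoryay'.

anchoryay


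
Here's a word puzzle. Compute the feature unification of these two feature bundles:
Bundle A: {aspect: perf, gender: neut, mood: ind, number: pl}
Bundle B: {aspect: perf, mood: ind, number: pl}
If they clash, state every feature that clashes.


Compare features:
aspect: A=perf vs B=perf -> unified: perf
gender: A=neut vs B=_ -> unified: neut
mood: A=ind vs B=ind -> unified: ind
number: A=pl vs B=pl -> unified: pl
No clashes found.

Unified: {aspect: perf, gender: neut, mood: ind, number: pl}


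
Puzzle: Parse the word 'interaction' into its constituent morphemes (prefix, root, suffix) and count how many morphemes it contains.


Step 1: Identify prefix: 'inter' (meaning: between)
Step 2: Identify root: 'act'
Step 3: Identify suffix(es): 'ion'
Decomposition: inter- (prefix: between) + act (root) + -ion (suffix: act of)
Total morphemes: 3

3 morphemes (inter- (prefix: between) + act (root) + -ion (suffix: act of))


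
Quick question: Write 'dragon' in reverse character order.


Reverse 'dragon' character by character: 'nogard'.

nogard


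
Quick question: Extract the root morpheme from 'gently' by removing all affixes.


Remove suffix '-ly' from 'gently' to get root 'gentle'.

gentle


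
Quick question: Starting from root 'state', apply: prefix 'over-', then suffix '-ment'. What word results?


Step 1: Add prefix 'over-' to 'state' = 'overstate'
Step 2: Add suffix '-ment' to 'overstate' = 'overstatement'

overstatement


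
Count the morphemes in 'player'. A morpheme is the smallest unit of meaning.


Decomposition: play (root) + -er (suffix) = 2 morpheme(s)

2 morphemes


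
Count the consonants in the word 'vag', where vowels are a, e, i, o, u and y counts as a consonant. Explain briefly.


Consonants in 'vag': v, g = 2 consonants.

2


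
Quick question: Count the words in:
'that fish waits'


Split into words: that | fish | waits = 3 words.

3


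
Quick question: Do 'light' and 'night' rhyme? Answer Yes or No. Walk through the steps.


Rime (stressed vowel + following sounds) of 'light': -ight = /aɪt/
Rime of 'night': -ight = /aɪt/
/aɪt/ and /aɪt/ are the same ending sound, so the words rhyme.

Yes


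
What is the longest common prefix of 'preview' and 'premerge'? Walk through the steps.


Compare from the start: 3 characters match: 'pre'. Mismatch at position 4: 'v' vs 'm'.

pre


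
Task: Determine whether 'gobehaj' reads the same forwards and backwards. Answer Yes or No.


Forward: 'gobehaj'
Reversed: 'jahebog'
They differ.

No


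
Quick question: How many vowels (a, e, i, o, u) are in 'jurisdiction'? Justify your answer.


Vowels in 'jurisdiction': u, i, i, i, o = 5 vowels.

5


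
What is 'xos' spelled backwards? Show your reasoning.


Reverse 'xos' character by character: 'sox'.

sox


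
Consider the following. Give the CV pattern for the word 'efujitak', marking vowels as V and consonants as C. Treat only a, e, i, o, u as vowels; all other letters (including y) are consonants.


Letter mapping: e = V, f = C, u = V, j = C, i = V, t = C, a = V, k = C.

VCVCVCVC


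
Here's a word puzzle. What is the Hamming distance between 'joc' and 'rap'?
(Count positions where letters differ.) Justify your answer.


Alignment:
Position 1: 'j' vs 'r' = DIFFER
Position 2: 'o' vs 'a' = DIFFER
Position 3: 'c' vs 'p' = DIFFER
Total differences: 3

3


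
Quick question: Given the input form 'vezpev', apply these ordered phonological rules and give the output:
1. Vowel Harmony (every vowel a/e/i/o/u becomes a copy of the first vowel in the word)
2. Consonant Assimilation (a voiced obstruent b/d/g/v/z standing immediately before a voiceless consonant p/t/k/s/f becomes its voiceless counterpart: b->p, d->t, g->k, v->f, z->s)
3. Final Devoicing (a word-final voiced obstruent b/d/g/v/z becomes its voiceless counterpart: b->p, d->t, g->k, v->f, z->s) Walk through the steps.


Starting form: 'vezpev'
Rule 1: Vowel Harmony: all vowels already match. No change.
Rule 2: Consonant Assimilation: voiced obstruent before voiceless consonant becomes voiceless ('zp' -> 'sp'). 'vezpev' -> 'vespev'
Rule 3: Final Devoicing: word-final voiced obstruent 'v' becomes voiceless 'f'. 'vespev' -> 'vespef'
Final form: 'vespef'

vespef


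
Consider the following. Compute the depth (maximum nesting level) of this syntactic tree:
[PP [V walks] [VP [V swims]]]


Count bracket nesting levels:
'[' at pos 0: depth = 1
'[' at pos 4: depth = 2
'[' at pos 14: depth = 2
'[' at pos 18: depth = 3
Maximum depth reached: 3

3


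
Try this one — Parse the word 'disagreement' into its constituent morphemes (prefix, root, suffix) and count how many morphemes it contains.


Step 1: Identify prefix: 'dis' (meaning: not/apart)
Step 2: Identify root: 'agree'
Step 3: Identify suffix(es): 'ment'
Decomposition: dis- (prefix: not/apart) + agree (root) + -ment (suffix: action/result)
Total morphemes: 3

3 morphemes (dis- (prefix: not/apart) + agree (root) + -ment (suffix: action/result))


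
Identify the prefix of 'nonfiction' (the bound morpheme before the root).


The word 'nonfiction' = 'non' (prefix) + 'fiction' (root). The prefix is 'non'.

non


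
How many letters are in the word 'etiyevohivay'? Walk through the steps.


Spell out 'etiyevohivay' and number each letter: e(1), t(2), i(3), y(4), e(5), v(6), o(7), h(8), i(9), v(10), a(11), y(12). Total: 12 letters.

12


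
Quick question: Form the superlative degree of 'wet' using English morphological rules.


Apply superlative formation (double final consonant, add -est): 'wet' -> 'wettest'.

wettest


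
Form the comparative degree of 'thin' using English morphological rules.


Apply comparative formation (double final consonant, add -er): 'thin' -> 'thinner'.

thinner


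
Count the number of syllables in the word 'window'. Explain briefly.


Break 'window' into syllables: win-dow -> win | dow = 2 syllables

2 syllables


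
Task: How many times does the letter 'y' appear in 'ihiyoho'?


Letter 'y' in 'ihiyoho': found at position(s) 4 = 1 occurrence(s).

1


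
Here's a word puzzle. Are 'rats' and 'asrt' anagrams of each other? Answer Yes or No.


Sorted letters of 'rats': 'arst'
Sorted letters of 'asrt': 'arst'
They match.

Yes


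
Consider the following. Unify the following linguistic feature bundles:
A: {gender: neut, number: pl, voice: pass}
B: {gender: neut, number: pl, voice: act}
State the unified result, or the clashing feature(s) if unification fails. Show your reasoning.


Compare features:
gender: A=neut vs B=neut -> unified: neut
number: A=pl vs B=pl -> unified: pl
voice: A=pass vs B=act -> CLASH
Clash detected on feature 'voice' (pass vs act); unification fails.

CLASH on 'voice' (pass vs act)


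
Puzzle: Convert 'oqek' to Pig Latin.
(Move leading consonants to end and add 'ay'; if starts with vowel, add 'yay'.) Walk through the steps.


'oqek' starts with a vowel, so add 'yay': 'oqekyay'.

oqekyay


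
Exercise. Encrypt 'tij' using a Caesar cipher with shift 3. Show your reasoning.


Shift each letter by 3: t -> w, i -> l, j -> m. Result: 'wlm'.

wlm


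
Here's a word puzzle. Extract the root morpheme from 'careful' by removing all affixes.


Remove suffix '-ful' from 'careful' to get root 'care'.

care


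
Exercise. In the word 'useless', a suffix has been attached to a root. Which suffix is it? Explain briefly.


The word 'useless' = 'use' (root) + '-less' (suffix). The suffix is '-less'.

less


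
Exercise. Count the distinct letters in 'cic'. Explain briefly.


Unique letters in 'cic': {c, i} = 2 distinct letters.

2


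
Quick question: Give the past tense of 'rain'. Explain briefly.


Apply rule: Add -ed. 'rain' becomes 'rained'.

rained


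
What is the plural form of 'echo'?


Apply rule: Add -es (consonant + o). 'echo' becomes 'echoes'.

echoes


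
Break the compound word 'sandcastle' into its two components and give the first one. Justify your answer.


Split 'sandcastle' into 'sand' + 'castle'. The first part is 'sand'.

sand


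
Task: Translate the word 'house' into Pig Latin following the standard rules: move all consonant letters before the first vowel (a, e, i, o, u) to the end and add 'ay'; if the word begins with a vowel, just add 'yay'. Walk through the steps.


'house': move consonant cluster 'h' to end and add 'ay': 'ousehay'.

ousehay


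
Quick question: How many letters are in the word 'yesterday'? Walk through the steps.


Spell out 'yesterday' and number each letter: y(1), e(2), s(3), t(4), e(5), r(6), d(7), a(8), y(9). Total: 9 letters.

9


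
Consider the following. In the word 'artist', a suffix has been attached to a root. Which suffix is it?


The word 'artist' = 'art' (root) + '-ist' (suffix). The suffix is '-ist'.

ist


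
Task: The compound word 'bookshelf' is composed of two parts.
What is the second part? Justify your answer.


Split 'bookshelf' into 'book' + 'shelf'. The second part is 'shelf'.

shelf


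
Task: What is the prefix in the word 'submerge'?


The word 'submerge' = 'sub' (prefix) + 'merge' (root). The prefix is 'sub'.

sub


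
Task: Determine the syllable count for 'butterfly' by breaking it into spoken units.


Break 'butterfly' into syllables: but-ter-fly -> but | ter | fly = 3 syllables

3 syllables


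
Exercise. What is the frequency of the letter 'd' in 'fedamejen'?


Letter 'd' in 'fedamejen': found at position(s) 3 = 1 occurrence(s).

1


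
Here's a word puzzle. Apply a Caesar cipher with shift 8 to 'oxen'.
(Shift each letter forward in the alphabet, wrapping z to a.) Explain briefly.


Shift each letter by 8: o -> w, x -> f, e -> m, n -> v. Result: 'wfmv'.

wfmv


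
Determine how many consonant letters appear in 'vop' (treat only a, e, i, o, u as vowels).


Consonants in 'vop': v, p = 2 consonants.

2


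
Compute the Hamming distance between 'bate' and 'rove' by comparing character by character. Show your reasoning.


Alignment:
Position 1: 'b' vs 'r' = DIFFER
Position 2: 'a' vs 'o' = DIFFER
Position 3: 't' vs 'v' = DIFFER
Position 4: 'e' vs 'e' = match
Total differences: 3

3


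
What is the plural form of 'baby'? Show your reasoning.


Apply rule: Change -y to -ies (consonant + y). 'baby' becomes 'babies'.

babies


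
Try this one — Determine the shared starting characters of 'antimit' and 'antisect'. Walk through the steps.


Compare from the start: 4 characters match: 'anti'. Mismatch at position 5: 'm' vs 's'.

anti


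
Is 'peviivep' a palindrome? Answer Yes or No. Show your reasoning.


Forward: 'peviivep'
Reversed: 'peviivep'
They are identical.

Yes


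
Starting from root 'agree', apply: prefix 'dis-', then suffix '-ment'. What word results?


Step 1: Add prefix 'dis-' to 'agree' = 'disagree'
Step 2: Add suffix '-ment' to 'disagree' = 'disagreement'

disagreement


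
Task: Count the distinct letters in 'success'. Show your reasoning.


Unique letters in 'success': {c, e, s, u} = 4 distinct letters.

4


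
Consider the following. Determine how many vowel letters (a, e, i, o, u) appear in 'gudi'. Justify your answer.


Vowels in 'gudi': u, i = 2 vowels.

2


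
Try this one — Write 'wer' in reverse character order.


Reverse 'wer' character by character: 'rew'.

rew


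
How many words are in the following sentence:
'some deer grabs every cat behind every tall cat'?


Split into words: some | deer | grabs | every | cat | behind | every | tall | cat = 9 words.

9


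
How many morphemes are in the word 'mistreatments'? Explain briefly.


Decomposition: mis- (prefix) + treat (root) + -ment (suffix) + -s (plural) = 4 morpheme(s)

4 morphemes


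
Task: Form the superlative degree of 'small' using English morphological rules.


Apply superlative formation (add -est): 'small' -> 'smallest'.

smallest


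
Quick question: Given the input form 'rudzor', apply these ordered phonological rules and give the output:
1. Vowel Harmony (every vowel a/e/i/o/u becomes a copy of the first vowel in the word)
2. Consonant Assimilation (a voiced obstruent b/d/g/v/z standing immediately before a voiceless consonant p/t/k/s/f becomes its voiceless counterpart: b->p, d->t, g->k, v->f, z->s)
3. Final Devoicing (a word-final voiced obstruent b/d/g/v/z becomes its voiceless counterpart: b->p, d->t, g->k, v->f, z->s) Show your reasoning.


Starting form: 'rudzor'
Rule 1: Vowel Harmony: all vowels become 'u' (matching first vowel). 'rudzor' -> 'rudzur'
Rule 2: Consonant Assimilation: no voiced obstruent (b/d/g/v/z) stands immediately before a voiceless consonant (p/t/k/s/f). No change.
Rule 3: Final Devoicing: final consonant 'r' is not one of the voiced obstruents b/d/g/v/z. No change.
Final form: 'rudzur'

rudzur


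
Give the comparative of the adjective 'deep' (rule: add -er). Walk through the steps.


Apply comparative formation (add -er): 'deep' -> 'deeper'.

deeper


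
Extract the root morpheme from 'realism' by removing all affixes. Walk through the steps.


Remove suffix '-ism' from 'realism' to get root 'real'.

real


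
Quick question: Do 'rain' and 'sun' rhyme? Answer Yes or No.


Rime (stressed vowel + following sounds) of 'rain': -ain = /eɪn/
Rime of 'sun': -un = /ʌn/
/eɪn/ and /ʌn/ are different ending sounds, so the words do not rhyme.

No


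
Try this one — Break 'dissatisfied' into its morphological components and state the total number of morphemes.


Step 1: Identify prefix: 'dis' (meaning: not/apart)
Step 2: Identify root: 'satisfy'
Step 3: Identify suffix(es): 'ed'
Decomposition: dis- (prefix: not/apart) + satisfy (root) + -ed (suffix: past)
Total morphemes: 3

3 morphemes (dis- (prefix: not/apart) + satisfy (root) + -ed (suffix: past))


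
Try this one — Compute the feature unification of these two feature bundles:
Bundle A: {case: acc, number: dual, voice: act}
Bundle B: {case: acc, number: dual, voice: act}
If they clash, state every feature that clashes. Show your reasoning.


Compare features:
case: A=acc vs B=acc -> unified: acc
number: A=dual vs B=dual -> unified: dual
voice: A=act vs B=act -> unified: act
No clashes found.

Unified: {case: acc, number: dual, voice: act}


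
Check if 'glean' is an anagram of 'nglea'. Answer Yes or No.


Sorted letters of 'glean': 'aegln'
Sorted letters of 'nglea': 'aegln'
They match.

Yes


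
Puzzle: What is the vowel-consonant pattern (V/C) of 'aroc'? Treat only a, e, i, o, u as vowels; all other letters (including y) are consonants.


Letter mapping: a = V, r = C, o = V, c = C.

VCVC


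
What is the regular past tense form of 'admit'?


Apply rule: Double final consonant and add -ed. 'admit' becomes 'admitted'.

admitted


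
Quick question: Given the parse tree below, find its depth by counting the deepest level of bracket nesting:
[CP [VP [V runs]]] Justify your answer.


Count bracket nesting levels:
'[' at pos 0: depth = 1
'[' at pos 4: depth = 2
'[' at pos 8: depth = 3
Maximum depth reached: 3

3


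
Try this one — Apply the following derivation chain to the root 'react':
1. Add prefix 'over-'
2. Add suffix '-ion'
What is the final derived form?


Step 1: Add prefix 'over-' to 'react' = 'overreact'
Step 2: Add suffix '-ion' to 'overreact' = 'overreaction'

overreaction


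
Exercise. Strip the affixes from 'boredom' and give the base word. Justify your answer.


Remove suffix '-dom' from 'boredom' to get root 'bore'.

bore


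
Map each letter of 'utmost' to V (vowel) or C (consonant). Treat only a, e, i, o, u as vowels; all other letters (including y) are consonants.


Letter mapping: u = V, t = C, m = C, o = V, s = C, t = C.

VCCVCC


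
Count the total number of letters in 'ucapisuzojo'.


Spell out 'ucapisuzojo' and number each letter: u(1), c(2), a(3), p(4), i(5), s(6), u(7), z(8), o(9), j(10), o(11). Total: 11 letters.

11


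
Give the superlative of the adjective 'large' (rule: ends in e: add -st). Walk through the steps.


Apply superlative formation (ends in e: add -st): 'large' -> 'largest'.

largest


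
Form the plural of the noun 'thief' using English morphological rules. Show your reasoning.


Apply rule: Change -f to -ves. 'thief' becomes 'thieves'.

thieves


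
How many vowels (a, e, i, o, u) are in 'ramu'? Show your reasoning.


Vowels in 'ramu': a, u = 2 vowels.

2


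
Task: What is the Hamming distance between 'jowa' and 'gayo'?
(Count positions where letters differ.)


Alignment:
Position 1: 'j' vs 'g' = DIFFER
Position 2: 'o' vs 'a' = DIFFER
Position 3: 'w' vs 'y' = DIFFER
Position 4: 'a' vs 'o' = DIFFER
Total differences: 4

4


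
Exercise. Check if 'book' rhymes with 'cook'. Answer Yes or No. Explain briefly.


Rime (stressed vowel + following sounds) of 'book': -ook = /ʊk/
Rime of 'cook': -ook = /ʊk/
/ʊk/ and /ʊk/ are the same ending sound, so the words rhyme.

Yes


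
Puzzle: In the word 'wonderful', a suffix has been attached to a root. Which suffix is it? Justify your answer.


The word 'wonderful' = 'wonder' (root) + '-ful' (suffix). The suffix is '-ful'.

ful


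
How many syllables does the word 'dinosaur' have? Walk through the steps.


Break 'dinosaur' into syllables: di-no-saur -> di | no | saur = 3 syllables

3 syllables


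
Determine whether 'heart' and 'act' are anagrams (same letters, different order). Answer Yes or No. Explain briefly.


Sorted letters of 'heart': 'aehrt'
Sorted letters of 'act': 'act'
They do not match.

No


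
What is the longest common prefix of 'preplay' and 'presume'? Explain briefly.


Compare from the start: 3 characters match: 'pre'. Mismatch at position 4: 'p' vs 's'.

pre


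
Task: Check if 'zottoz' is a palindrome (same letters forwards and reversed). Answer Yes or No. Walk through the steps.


Forward: 'zottoz'
Reversed: 'zottoz'
They are identical.

Yes


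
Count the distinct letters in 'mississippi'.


Unique letters in 'mississippi': {i, m, p, s} = 4 distinct letters.

4
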